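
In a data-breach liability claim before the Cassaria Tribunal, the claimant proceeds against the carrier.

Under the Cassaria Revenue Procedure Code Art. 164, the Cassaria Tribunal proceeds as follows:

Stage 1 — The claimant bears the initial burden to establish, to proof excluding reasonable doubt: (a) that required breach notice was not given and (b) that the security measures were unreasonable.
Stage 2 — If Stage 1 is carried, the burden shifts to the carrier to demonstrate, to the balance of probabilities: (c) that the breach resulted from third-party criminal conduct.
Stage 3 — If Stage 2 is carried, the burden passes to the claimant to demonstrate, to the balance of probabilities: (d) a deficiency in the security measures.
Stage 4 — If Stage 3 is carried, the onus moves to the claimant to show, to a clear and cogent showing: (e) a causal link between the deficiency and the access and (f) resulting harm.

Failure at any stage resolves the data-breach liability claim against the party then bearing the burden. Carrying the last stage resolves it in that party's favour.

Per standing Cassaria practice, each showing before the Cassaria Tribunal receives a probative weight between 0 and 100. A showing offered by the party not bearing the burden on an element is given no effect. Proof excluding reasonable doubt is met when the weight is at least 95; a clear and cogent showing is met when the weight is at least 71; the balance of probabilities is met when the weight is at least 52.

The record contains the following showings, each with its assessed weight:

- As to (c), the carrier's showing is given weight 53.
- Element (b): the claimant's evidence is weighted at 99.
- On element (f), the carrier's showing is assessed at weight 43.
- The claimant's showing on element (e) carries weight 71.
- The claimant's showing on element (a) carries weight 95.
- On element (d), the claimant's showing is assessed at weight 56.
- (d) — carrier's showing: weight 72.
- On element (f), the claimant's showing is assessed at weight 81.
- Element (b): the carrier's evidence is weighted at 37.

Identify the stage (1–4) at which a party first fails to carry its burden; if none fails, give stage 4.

stage 4

Stage 1 — burden on claimant; standard: proof excluding reasonable doubt (weight is at least 95).
    (a): 95 ≥ 95 [met]
    (b): 99 (carrier's 37 disregarded) ≥ 95 [met]
  Stage 1 is satisfied; the onus moves to the carrier.
Stage 2 — burden on carrier; standard: the balance of probabilities (weight is at least 52).
    (c): 53 ≥ 52 [met]
  Stage 2 carried; the burden shifts to the claimant.
Stage 3 — burden on claimant; standard: the balance of probabilities (weight is at least 52).
    (d): 56 (carrier's 72 disregarded) ≥ 52 [met]
  All elements met. The claimant retains the burden for Stage 4.
Stage 4 — burden on claimant; standard: a clear and cogent showing (weight is at least 71).
    (e): 71 ≥ 71 [met]
    (f): 81 (carrier's 43 disregarded) ≥ 71 [met]
  Stage 4 carried; the final stage is satisfied.
Every stage carried; the claimant prevails.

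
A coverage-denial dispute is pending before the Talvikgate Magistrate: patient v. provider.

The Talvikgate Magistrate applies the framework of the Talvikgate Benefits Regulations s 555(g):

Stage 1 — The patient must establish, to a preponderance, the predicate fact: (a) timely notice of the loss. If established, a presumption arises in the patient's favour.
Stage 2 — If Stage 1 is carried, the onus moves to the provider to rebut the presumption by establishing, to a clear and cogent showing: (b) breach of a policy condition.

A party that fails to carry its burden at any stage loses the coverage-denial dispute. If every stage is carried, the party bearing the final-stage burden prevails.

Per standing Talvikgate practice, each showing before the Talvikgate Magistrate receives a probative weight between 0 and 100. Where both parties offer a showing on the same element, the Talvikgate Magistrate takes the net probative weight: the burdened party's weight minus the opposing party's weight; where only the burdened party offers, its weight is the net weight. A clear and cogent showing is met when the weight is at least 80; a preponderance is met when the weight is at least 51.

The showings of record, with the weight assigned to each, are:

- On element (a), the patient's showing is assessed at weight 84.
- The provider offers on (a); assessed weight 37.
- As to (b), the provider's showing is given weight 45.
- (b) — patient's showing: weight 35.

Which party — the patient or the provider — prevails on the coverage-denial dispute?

Stage 1 (patient, a preponderance, weight is at least 51): (a) net 84−37=47 < 51 — fails.
  Stage 1 not carried; the patient fails its burden.
So the provider prevails.

provider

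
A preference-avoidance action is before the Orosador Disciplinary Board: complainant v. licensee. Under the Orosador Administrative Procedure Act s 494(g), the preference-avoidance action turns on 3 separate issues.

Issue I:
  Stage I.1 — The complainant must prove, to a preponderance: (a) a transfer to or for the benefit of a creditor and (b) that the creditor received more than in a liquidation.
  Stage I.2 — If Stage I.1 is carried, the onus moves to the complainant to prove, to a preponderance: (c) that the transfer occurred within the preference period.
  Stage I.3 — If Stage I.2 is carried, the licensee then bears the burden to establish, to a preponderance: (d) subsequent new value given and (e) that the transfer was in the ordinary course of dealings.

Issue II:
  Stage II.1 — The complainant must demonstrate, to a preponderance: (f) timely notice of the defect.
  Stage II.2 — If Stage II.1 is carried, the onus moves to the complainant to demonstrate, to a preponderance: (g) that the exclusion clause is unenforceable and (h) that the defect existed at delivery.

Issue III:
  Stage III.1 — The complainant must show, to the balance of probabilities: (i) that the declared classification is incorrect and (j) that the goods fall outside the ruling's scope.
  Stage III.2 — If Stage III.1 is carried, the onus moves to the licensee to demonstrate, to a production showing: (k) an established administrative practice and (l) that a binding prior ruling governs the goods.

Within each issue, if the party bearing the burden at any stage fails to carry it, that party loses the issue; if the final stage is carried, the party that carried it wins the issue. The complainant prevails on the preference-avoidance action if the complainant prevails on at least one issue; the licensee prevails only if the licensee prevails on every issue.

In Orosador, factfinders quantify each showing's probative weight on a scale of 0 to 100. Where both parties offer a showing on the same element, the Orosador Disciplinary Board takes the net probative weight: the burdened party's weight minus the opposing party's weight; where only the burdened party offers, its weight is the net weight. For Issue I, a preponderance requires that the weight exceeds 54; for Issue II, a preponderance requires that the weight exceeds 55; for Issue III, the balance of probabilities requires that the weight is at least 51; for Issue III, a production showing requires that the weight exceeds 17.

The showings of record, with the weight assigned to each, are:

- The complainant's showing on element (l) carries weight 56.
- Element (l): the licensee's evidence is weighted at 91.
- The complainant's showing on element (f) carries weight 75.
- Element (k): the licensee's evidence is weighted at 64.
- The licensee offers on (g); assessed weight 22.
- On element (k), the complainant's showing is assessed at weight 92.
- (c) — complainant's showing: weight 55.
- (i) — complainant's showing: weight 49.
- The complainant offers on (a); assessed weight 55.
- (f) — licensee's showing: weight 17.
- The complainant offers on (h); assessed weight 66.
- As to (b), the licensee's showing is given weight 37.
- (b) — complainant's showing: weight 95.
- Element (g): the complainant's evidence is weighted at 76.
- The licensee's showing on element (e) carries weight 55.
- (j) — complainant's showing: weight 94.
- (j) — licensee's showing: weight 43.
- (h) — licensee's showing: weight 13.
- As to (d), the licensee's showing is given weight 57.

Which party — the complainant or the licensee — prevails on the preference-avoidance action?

licensee

— Issue I —
Stage I.1 — burden on complainant; standard: a preponderance (weight exceeds 54).
    (a): 55 > 54 [met]
    (b): 95 − 37 = 58 > 54 [met]
  Stage I.1 carried; the burden remains with the complainant.
Stage I.2 — burden on complainant; standard: a preponderance (weight exceeds 54).
    (c): 55 > 54 [met]
  Stage I.2 is satisfied; the onus moves to the licensee.
Stage I.3 — burden on licensee; standard: a preponderance (weight exceeds 54).
    (d): 57 > 54 [met]
    (e): 55 > 54 [met]
  The licensee carries the last stage.
Every stage carried; the licensee prevails on this issue.
— Issue II —
At Stage II.1 the complainant must meet a preponderance (weight exceeds 55): on (f) the weight is 75 less the opposing 17 gives net 58, which does exceed 55, so (f) meets the standard.
  All elements met. The complainant retains the burden for Stage II.2.
At Stage II.2 the complainant must meet a preponderance (weight exceeds 55): on (g) the weight is 76 less the opposing 22 gives net 54, ≤ 55, so (g) does not meet the standard; on (h) the weight is 66 less the opposing 13 gives net 53, ≤ 55, so (h) does not meet the standard.
  Not every element is met, so the complainant fails to carry Stage II.2.
So the licensee prevails on this issue.
— Issue III —
At Stage III.1 the complainant must meet the balance of probabilities (weight is at least 51): on (i) the weight is 49, which does not reach 51, so (i) does not meet the standard; on (j) the weight is 94 less the opposing 43 gives net 51, ≥ 51, so (j) meets the standard.
  The complainant does not carry Stage III.1.
The analysis ends at Stage III.1; the licensee prevails on this issue.
Per-issue: Issue I → licensee; Issue II → licensee; Issue III → licensee. The complainant must prevail on at least one issue; overall, the licensee prevails.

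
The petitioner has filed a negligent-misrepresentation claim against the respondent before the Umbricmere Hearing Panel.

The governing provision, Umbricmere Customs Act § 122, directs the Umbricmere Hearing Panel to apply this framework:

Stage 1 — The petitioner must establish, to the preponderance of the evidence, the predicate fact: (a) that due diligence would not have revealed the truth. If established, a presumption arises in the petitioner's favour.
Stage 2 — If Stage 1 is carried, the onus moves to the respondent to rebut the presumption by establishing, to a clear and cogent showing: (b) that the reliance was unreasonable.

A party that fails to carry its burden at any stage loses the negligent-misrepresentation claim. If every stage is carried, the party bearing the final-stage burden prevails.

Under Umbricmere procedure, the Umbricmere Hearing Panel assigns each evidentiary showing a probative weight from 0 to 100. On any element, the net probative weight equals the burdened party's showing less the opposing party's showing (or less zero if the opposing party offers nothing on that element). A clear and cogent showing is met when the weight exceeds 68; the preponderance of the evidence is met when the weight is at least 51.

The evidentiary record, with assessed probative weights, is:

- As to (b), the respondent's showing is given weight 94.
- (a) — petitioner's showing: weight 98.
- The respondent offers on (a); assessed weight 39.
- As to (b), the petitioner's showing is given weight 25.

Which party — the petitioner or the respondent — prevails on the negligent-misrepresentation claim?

respondent

At Stage 1 the petitioner must meet the preponderance of the evidence (weight is at least 51): on (a) the weight is 98 less the opposing 39 gives net 59, ≥ 51, so (a) meets the standard.
  The petitioner carries Stage 1; the respondent now bears the burden.
At Stage 2 the respondent must meet a clear and cogent showing (weight exceeds 68): on (b) the weight is 94 less the opposing 25 gives net 69, which does exceed 68, so (b) meets the standard.
  The respondent carries the last stage.
Every stage carried; the respondent prevails.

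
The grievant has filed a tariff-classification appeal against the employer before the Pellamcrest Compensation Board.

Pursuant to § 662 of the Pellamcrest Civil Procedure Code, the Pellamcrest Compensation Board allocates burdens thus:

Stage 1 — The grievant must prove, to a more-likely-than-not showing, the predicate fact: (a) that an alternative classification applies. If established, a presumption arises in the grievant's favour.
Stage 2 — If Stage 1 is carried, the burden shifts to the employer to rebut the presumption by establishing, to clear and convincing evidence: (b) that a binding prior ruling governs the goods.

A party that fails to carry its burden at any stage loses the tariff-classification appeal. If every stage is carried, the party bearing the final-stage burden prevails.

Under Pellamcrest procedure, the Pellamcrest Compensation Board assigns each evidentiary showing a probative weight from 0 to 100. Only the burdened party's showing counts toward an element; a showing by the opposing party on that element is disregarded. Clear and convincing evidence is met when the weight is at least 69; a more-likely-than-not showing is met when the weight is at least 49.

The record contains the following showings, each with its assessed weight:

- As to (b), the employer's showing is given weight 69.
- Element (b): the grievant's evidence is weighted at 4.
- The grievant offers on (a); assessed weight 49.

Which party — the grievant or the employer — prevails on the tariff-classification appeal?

employer

Stage 1 — burden on grievant; standard: a more-likely-than-not showing (weight is at least 49).
    (a): 49 ≥ 49 [met]
  All elements met. The burden passes to the employer.
Stage 2 — burden on employer; standard: clear and convincing evidence (weight is at least 69).
    (b): 69 (grievant's 4 disregarded) ≥ 69 [met]
  The employer carries the last stage.
Every stage carried; the employer prevails.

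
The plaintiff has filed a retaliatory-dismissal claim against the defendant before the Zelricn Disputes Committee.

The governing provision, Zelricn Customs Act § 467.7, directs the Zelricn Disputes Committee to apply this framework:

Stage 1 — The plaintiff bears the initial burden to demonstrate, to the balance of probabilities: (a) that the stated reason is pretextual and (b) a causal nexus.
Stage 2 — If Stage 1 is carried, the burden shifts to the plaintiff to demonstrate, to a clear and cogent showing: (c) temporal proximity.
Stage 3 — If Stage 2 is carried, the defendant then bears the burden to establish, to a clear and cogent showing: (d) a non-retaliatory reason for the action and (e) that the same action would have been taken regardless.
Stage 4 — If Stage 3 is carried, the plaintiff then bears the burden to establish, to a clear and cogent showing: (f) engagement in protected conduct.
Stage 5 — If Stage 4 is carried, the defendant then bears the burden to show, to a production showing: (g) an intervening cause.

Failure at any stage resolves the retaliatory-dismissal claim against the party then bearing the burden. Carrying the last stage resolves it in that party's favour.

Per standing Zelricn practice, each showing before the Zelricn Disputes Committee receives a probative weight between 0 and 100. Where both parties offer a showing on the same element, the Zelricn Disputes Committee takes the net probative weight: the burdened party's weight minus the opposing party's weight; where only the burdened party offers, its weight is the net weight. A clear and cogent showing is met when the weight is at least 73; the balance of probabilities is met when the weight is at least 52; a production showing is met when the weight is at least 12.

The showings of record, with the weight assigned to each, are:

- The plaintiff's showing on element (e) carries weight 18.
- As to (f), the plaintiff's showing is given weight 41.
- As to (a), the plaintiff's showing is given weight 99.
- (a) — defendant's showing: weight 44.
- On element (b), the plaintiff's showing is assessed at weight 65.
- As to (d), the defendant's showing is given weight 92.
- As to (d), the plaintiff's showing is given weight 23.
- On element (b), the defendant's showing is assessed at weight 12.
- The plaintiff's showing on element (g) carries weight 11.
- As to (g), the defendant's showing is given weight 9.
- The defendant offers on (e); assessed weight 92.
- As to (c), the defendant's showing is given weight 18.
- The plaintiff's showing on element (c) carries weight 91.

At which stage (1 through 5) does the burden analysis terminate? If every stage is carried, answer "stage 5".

Stage 1 — burden on plaintiff; standard: the balance of probabilities (weight is at least 52).
    (a): 99 − 44 = 55 ≥ 52 [met]
    (b): 65 − 12 = 53 ≥ 52 [met]
  Stage 1 carried; the burden remains with the plaintiff.
Stage 2 — burden on plaintiff; standard: a clear and cogent showing (weight is at least 73).
    (c): 91 − 18 = 73 ≥ 73 [met]
  The plaintiff carries Stage 2; the defendant now bears the burden.
Stage 3 — burden on defendant; standard: a clear and cogent showing (weight is at least 73).
    (d): 92 − 23 = 69 < 73 [not met]
    (e): 92 − 18 = 74 ≥ 73 [met]
  The defendant does not carry Stage 3.
So the plaintiff prevails.

stage 3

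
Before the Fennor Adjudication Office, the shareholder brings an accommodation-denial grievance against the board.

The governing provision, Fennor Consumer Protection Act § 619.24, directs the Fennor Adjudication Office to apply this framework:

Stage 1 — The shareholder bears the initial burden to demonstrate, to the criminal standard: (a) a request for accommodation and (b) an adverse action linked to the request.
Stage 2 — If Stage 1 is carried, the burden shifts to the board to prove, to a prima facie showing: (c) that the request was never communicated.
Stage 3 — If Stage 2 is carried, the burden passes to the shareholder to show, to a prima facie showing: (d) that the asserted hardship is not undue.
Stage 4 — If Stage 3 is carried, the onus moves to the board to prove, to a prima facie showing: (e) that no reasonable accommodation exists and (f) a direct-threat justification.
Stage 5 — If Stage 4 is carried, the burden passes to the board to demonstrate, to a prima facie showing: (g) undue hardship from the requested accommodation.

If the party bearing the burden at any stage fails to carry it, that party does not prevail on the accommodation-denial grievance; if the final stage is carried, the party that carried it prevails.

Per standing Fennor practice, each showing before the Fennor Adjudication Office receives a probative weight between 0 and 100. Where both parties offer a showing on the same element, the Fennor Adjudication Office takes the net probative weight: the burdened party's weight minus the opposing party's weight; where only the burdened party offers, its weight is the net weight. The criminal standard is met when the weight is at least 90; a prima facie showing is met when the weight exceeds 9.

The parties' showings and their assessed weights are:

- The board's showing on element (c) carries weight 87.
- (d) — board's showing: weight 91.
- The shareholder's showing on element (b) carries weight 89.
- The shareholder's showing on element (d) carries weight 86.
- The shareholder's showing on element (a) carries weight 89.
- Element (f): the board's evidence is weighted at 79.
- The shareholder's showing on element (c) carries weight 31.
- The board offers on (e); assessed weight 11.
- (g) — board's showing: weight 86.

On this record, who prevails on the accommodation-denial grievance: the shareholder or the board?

Stage 1 — burden on shareholder; standard: the criminal standard (weight is at least 90).
    (a): 89 < 90 [not met]
    (b): 89 < 90 [not met]
  Not every element is met, so the shareholder fails to carry Stage 1.
The analysis ends at Stage 1; the board prevails.

board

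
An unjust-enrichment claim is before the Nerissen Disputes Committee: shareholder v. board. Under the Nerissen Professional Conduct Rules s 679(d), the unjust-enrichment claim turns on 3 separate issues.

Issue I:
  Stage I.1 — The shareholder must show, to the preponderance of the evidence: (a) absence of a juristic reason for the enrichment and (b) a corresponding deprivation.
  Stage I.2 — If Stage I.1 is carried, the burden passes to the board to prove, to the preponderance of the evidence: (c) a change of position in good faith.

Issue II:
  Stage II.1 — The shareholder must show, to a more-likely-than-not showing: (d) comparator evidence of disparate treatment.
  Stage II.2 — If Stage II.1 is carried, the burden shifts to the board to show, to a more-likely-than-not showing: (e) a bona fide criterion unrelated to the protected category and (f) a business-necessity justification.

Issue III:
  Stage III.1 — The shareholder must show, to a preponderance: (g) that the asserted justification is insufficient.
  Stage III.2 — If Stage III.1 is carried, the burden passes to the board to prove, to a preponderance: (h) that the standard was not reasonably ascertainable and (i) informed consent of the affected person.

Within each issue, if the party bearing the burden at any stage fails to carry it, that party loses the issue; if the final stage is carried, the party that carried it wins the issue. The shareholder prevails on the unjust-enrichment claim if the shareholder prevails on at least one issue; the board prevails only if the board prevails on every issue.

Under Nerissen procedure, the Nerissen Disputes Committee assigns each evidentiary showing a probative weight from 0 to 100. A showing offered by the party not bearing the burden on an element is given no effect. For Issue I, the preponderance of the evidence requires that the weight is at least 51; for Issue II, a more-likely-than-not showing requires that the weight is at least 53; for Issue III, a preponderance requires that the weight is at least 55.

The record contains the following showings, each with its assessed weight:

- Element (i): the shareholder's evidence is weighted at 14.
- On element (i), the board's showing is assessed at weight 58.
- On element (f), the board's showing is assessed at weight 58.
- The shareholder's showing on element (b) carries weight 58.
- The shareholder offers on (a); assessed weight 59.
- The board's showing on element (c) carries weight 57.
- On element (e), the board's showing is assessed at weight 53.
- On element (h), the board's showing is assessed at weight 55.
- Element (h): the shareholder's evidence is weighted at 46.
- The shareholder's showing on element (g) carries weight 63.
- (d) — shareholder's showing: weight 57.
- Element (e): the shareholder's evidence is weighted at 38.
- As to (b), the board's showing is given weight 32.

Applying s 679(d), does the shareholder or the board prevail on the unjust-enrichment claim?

board

— Issue I —
Stage I.1 — burden on shareholder; standard: the preponderance of the evidence (weight is at least 51).
    (a): 59 ≥ 51 [met]
    (b): 58 (board's 32 disregarded) ≥ 51 [met]
  All elements met. The burden passes to the board.
Stage I.2 — burden on board; standard: the preponderance of the evidence (weight is at least 51).
    (c): 57 ≥ 51 [met]
  The board carries the last stage.
All stages carried — the board prevails on this issue.
— Issue II —
Stage II.1 (shareholder, a more-likely-than-not showing, weight is at least 53): (d) 57 ≥ 53 — meets.
  All elements met. The burden passes to the board.
Stage II.2 (board, a more-likely-than-not showing, weight is at least 53): (e) 53 (shareholder's 38 disregarded) ≥ 53 — meets; (f) 58 ≥ 53 — meets.
  The board carries the last stage.
Every stage carried; the board prevails on this issue.
— Issue III —
At Stage III.1 the shareholder must meet a preponderance (weight is at least 55): on (g) the weight is 63, which does reach 55, so (g) meets the standard.
  The shareholder carries Stage III.1; the board now bears the burden.
At Stage III.2 the board must meet a preponderance (weight is at least 55): on (h) the weight is 55 (the shareholder's 46 is given no effect), ≥ 55, so (h) meets the standard; on (i) the weight is 58 (the shareholder's 14 is given no effect), which does reach 55, so (i) meets the standard.
  The board carries the last stage.
With every stage satisfied, the board prevails on this issue.
Per-issue: Issue I → board; Issue II → board; Issue III → board. The shareholder must prevail on at least one issue; overall, the board prevails.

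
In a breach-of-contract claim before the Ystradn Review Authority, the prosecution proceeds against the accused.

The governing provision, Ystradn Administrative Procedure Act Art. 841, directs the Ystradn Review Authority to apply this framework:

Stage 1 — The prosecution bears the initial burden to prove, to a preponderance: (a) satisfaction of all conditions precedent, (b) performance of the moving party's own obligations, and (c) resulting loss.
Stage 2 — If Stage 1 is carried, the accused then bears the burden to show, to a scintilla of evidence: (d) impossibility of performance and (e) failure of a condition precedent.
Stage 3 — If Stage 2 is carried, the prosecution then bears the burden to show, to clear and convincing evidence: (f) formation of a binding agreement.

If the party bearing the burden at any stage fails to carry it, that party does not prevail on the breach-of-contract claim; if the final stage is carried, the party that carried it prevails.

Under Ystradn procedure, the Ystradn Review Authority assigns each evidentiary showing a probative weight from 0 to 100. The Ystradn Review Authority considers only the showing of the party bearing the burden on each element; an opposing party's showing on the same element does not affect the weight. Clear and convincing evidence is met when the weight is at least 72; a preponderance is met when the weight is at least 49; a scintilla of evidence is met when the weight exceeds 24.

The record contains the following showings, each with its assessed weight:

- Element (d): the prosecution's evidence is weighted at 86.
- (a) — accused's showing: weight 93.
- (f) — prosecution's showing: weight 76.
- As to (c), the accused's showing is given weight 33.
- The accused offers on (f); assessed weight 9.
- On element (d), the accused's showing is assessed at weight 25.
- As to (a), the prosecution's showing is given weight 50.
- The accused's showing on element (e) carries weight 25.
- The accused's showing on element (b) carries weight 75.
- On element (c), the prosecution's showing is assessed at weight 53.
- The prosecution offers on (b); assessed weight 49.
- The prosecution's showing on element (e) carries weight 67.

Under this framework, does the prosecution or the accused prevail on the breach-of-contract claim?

prosecution

Stage 1 — burden on prosecution; standard: a preponderance (weight is at least 49).
    (a): 50 (accused's 93 disregarded) ≥ 49 [met]
    (b): 49 (accused's 75 disregarded) ≥ 49 [met]
    (c): 53 (accused's 33 disregarded) ≥ 49 [met]
  Stage 1 is satisfied; the onus moves to the accused.
Stage 2 — burden on accused; standard: a scintilla of evidence (weight exceeds 24).
    (d): 25 (prosecution's 86 disregarded) > 24 [met]
    (e): 25 (prosecution's 67 disregarded) > 24 [met]
  Stage 2 is satisfied; the onus moves to the prosecution.
Stage 3 — burden on prosecution; standard: clear and convincing evidence (weight is at least 72).
    (f): 76 (accused's 9 disregarded) ≥ 72 [met]
  Stage 3 carried; the final stage is satisfied.
All stages carried — the prosecution prevails.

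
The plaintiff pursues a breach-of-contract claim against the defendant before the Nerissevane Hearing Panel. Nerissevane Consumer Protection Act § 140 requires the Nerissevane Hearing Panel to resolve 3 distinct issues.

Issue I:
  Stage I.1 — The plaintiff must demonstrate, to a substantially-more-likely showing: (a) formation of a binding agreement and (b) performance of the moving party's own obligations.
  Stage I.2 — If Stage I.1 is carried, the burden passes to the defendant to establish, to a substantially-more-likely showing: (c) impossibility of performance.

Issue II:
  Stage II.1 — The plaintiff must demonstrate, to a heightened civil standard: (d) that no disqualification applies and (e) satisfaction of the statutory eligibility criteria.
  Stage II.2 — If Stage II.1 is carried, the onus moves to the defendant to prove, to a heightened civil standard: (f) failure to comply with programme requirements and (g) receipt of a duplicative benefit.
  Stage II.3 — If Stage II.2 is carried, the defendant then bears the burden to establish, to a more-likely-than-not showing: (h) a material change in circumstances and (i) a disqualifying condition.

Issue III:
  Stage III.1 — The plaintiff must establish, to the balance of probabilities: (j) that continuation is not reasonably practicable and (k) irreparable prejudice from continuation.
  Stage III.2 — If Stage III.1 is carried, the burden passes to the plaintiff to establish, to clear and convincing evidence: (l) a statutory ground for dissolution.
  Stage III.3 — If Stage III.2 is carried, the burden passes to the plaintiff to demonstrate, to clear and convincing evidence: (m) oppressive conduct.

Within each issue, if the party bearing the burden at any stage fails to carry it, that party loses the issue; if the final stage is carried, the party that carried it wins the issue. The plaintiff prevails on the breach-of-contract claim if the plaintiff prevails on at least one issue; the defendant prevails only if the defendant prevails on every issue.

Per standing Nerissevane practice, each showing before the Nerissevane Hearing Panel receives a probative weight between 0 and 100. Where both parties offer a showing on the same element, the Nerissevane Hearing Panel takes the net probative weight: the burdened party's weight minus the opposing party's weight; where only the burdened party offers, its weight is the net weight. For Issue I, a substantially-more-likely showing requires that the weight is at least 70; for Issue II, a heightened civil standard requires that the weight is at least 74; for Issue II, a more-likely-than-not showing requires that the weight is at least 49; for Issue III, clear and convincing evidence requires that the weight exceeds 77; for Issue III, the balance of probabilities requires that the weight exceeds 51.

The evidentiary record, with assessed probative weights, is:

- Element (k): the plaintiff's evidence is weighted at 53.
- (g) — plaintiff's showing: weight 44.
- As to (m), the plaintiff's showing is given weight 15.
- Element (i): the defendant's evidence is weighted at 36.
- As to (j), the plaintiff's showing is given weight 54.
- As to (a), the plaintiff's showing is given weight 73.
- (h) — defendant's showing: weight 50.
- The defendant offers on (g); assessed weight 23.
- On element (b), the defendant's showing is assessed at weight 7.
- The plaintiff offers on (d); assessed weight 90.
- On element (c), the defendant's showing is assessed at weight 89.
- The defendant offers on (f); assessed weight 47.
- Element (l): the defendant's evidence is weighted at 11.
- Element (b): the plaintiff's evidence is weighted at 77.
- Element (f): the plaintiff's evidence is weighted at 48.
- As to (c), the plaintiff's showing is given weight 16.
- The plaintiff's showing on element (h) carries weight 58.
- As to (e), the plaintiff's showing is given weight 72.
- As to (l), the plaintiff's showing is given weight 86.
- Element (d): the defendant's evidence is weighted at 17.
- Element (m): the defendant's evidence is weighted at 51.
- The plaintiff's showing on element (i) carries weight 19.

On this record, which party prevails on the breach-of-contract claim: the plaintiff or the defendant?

— Issue I —
Stage I.1 — burden on plaintiff; standard: a substantially-more-likely showing (weight is at least 70).
    (a): 73 ≥ 70 [met]
    (b): 77 − 7 = 70 ≥ 70 [met]
  Stage I.1 carried; the burden shifts to the defendant.
Stage I.2 — burden on defendant; standard: a substantially-more-likely showing (weight is at least 70).
    (c): 89 − 16 = 73 ≥ 70 [met]
  Stage I.2 carried; the final stage is satisfied.
All stages carried — the defendant prevails on this issue.
— Issue II —
Stage II.1 — burden on plaintiff; standard: a heightened civil standard (weight is at least 74).
    (d): 90 − 17 = 73 < 74 [not met]
    (e): 72 < 74 [not met]
  Stage II.1 not carried; the plaintiff fails its burden.
The analysis ends at Stage II.1; the defendant prevails on this issue.
— Issue III —
Stage III.1 (plaintiff, the balance of probabilities, weight exceeds 51): (j) 54 > 51 — meets; (k) 53 > 51 — meets.
  All elements met. The plaintiff retains the burden for Stage III.2.
Stage III.2 (plaintiff, clear and convincing evidence, weight exceeds 77): (l) net 86−11=75 ≤ 77 — fails.
  The plaintiff does not carry Stage III.2.
So the defendant prevails on this issue.
Per-issue: Issue I → defendant; Issue II → defendant; Issue III → defendant. The plaintiff must prevail on at least one issue; overall, the defendant prevails.

defendant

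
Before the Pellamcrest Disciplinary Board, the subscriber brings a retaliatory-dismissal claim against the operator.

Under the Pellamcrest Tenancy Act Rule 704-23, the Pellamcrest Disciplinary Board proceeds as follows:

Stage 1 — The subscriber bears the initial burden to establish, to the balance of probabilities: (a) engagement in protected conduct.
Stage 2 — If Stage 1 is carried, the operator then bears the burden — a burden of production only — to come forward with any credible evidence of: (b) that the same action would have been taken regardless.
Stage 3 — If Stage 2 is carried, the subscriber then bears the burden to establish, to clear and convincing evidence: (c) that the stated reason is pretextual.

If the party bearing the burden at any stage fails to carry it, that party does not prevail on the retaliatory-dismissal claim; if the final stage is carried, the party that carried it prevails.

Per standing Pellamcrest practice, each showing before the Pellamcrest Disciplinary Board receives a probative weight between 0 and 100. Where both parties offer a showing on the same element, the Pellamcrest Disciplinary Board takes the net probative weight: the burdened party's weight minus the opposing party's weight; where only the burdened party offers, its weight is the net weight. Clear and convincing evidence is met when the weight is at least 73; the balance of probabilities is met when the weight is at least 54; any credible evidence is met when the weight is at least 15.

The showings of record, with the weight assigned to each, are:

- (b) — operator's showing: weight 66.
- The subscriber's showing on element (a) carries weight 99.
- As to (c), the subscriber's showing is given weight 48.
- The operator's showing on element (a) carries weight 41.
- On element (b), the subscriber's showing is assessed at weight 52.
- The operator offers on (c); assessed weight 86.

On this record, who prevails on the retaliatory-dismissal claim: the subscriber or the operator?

subscriber

At Stage 1 the subscriber must meet the balance of probabilities (weight is at least 54): on (a) the weight is 99 less the opposing 41 gives net 58, ≥ 54, so (a) meets the standard.
  All elements met. The burden passes to the operator.
At Stage 2 the operator must meet any credible evidence (weight is at least 15): on (b) the weight is 66 less the opposing 52 gives net 14, which does not reach 15, so (b) does not meet the standard.
  Stage 2 not carried; the operator fails its burden.
The subscriber prevails.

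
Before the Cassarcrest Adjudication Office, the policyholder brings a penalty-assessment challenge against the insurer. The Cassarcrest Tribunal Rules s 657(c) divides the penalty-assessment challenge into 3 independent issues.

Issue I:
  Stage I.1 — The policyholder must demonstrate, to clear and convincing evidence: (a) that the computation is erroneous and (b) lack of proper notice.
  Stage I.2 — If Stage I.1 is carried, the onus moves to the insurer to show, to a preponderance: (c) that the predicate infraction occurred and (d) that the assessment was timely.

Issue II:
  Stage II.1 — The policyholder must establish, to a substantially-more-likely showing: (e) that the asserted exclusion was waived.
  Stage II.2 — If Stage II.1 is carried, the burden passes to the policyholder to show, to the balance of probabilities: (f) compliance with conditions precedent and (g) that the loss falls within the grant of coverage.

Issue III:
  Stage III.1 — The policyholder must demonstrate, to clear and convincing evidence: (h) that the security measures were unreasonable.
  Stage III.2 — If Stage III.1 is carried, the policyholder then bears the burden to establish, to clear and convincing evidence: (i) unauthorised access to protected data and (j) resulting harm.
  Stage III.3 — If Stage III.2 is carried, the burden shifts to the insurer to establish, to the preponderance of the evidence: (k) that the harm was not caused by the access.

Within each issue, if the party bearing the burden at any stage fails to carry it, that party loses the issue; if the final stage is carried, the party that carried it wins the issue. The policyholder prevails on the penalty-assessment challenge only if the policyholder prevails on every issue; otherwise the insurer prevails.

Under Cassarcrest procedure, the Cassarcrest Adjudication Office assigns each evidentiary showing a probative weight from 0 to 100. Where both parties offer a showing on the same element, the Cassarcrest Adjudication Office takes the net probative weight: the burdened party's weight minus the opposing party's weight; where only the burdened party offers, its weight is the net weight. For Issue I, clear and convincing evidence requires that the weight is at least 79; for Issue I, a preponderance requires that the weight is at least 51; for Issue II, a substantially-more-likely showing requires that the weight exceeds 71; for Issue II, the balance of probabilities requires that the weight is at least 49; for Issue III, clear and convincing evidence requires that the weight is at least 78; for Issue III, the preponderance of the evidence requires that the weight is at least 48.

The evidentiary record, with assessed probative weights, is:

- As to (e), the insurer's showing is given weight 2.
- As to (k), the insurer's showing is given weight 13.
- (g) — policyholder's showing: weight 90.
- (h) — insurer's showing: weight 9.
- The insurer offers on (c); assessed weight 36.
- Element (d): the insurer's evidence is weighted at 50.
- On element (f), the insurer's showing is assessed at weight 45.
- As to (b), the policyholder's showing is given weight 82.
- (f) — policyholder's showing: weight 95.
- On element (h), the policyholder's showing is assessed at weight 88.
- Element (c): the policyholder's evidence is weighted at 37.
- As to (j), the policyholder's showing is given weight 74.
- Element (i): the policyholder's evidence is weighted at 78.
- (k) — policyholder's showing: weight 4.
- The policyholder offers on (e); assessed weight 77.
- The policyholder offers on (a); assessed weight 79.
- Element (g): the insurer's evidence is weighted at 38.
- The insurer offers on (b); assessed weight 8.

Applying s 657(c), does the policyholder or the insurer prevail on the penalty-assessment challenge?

insurer

— Issue I —
At Stage I.1 the policyholder must meet clear and convincing evidence (weight is at least 79): on (a) the weight is 79, ≥ 79, so (a) meets the standard; on (b) the weight is 82 less the opposing 8 gives net 74, which does not reach 79, so (b) does not meet the standard.
  Stage I.1 not carried; the policyholder fails its burden.
The analysis ends at Stage I.1; the insurer prevails on this issue.
— Issue II —
At Stage II.1 the policyholder must meet a substantially-more-likely showing (weight exceeds 71): on (e) the weight is 77 less the opposing 2 gives net 75, which does exceed 71, so (e) meets the standard.
  Stage II.1 is satisfied; the policyholder continues to bear the burden.
At Stage II.2 the policyholder must meet the balance of probabilities (weight is at least 49): on (f) the weight is 95 less the opposing 45 gives net 50, ≥ 49, so (f) meets the standard; on (g) the weight is 90 less the opposing 38 gives net 52, ≥ 49, so (g) meets the standard.
  Stage II.2 carried; the final stage is satisfied.
Every stage carried; the policyholder prevails on this issue.
— Issue III —
Stage III.1 — burden on policyholder; standard: clear and convincing evidence (weight is at least 78).
    (h): 88 − 9 = 79 ≥ 78 [met]
  Stage III.1 is satisfied; the policyholder continues to bear the burden.
Stage III.2 — burden on policyholder; standard: clear and convincing evidence (weight is at least 78).
    (i): 78 ≥ 78 [met]
    (j): 74 < 78 [not met]
  Stage III.2 not carried; the policyholder fails its burden.
So the insurer prevails on this issue.
Per-issue: Issue I → insurer; Issue II → policyholder; Issue III → insurer. The policyholder must prevail on every issue; overall, the insurer prevails.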